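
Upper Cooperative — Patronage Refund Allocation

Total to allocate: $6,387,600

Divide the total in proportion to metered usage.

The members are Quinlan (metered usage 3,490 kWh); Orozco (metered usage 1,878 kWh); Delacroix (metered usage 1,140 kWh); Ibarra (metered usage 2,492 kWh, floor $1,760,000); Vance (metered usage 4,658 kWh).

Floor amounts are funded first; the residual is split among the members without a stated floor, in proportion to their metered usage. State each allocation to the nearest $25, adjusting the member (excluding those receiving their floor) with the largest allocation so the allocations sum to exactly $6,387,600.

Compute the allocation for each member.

Quinlan: $1,446,375 | Orozco: $778,300 | Delacroix: $472,450 | Ibarra: $1,760,000 | Vance: $1,930,475

Guaranteed amounts: Ibarra $1,760,000. Balance $4,627,600.
Balance split over remaining metered usage 11,166: Quinlan 1,446,384.02 → $1,446,375; Orozco 778,312.09 → $778,300; Delacroix 472,457.82 → $472,450; Vance 1,930,446.07 → $1,930,450.
Rounding difference +$25 applied to Vance → $1,930,475.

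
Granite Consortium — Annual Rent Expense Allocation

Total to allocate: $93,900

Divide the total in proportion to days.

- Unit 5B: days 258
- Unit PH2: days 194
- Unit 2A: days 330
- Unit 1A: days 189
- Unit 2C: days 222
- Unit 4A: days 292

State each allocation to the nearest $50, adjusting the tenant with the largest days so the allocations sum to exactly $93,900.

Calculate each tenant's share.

Unit 5B: $16,300 | Unit PH2: $12,250 | Unit 2A: $20,900 | Unit 1A: $11,950 | Unit 2C: $14,050 | Unit 4A: $18,450

Sum of days: 258 + 194 + 330 + 189 + 222 + 292 = 1,485.
Proportional shares: Unit 5B 16,313.94; Unit PH2 12,267.07; Unit 2A 20,866.67; Unit 1A 11,950.91; Unit 2C 14,037.58; Unit 4A 18,463.84.
At nearest $50: Unit 5B $16,300; Unit PH2 $12,250; Unit 2A $20,850; Unit 1A $11,950; Unit 2C $14,050; Unit 4A $18,450. Sum = $93,850.
Difference $93,900 − $93,850 = +$50 applied to largest days (Unit 2A): Unit 2A becomes $20,900.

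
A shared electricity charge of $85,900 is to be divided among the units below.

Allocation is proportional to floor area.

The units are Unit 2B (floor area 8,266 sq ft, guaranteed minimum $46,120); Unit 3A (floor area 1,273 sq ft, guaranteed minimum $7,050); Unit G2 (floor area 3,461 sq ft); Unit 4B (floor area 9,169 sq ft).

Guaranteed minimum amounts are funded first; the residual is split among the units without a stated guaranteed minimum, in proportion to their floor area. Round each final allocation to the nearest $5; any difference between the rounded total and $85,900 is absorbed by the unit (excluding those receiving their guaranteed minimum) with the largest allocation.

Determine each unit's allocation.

Unit 2B: $46,120 · Unit 3A: $7,050 · Unit G2: $8,970 · Unit 4B: $23,760

Minimums first: Unit 2B $46,120; Unit 3A $7,050. Remaining pool $32,730.
Remaining pool split over remaining floor area 12,630: Unit G2 8,969.00 → $8,970; Unit 4B 23,761.00 → $23,760.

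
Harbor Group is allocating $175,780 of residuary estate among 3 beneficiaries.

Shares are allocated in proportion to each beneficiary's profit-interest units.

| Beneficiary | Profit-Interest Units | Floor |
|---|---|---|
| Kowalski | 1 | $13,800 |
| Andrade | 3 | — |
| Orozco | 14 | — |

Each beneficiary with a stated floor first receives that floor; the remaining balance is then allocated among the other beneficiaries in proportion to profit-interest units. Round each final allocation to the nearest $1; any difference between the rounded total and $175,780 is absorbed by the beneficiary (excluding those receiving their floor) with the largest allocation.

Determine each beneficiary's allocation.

Fund the minimums — Kowalski $13,800. Residual $161,980.
Residual split over remaining profit-interest units 17: Andrade 28,584.71 → $28,585; Orozco 133,395.29 → $133,395.

Kowalski: $13,800 · Andrade: $28,585 · Orozco: $133,395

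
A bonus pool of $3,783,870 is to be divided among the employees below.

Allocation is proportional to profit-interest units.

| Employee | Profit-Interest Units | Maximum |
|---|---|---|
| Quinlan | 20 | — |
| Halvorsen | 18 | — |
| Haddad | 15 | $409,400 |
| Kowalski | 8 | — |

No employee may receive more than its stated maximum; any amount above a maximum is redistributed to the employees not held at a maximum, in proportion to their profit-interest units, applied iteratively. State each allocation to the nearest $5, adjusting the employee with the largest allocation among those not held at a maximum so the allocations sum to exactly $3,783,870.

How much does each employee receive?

Quinlan: $1,467,160 · Halvorsen: $1,320,445 · Haddad: $409,400 · Kowalski: $586,865

Total profit-interest units = 61.
Unconstrained shares: Quinlan 1,240,613.11; Halvorsen 1,116,551.80; Haddad 930,459.84; Kowalski 496,245.25.
Held at cap: Haddad ($409,400); residual $3,374,470 reallocated over remaining profit-interest units 46.
Remaining shares: Quinlan 1,467,160.87 → $1,467,160; Halvorsen 1,320,444.78 → $1,320,445; Kowalski 586,864.35 → $586,865.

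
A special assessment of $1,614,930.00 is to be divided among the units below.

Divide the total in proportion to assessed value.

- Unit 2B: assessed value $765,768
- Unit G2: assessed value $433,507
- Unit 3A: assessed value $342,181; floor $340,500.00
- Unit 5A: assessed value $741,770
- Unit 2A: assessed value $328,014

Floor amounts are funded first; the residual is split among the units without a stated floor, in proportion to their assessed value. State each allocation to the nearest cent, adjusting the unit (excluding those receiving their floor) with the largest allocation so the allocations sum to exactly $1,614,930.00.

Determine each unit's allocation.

Unit 2B: $430,098.00; Unit G2: $243,481.69; Unit 3A: $340,500.00; Unit 5A: $416,619.37; Unit 2A: $184,230.94

Guaranteed amounts: Unit 3A $340,500.00. Remaining pool $1,274,430.00.
Remaining pool split over remaining assessed value 2,269,059: Unit 2B 430,097.9887 → $430,097.99; Unit G2 243,481.6926 → $243,481.69; Unit 5A 416,619.3744 → $416,619.37; Unit 2A 184,230.9442 → $184,230.94.
Rounding difference +$0.01 applied to Unit 2B → $430,098.00.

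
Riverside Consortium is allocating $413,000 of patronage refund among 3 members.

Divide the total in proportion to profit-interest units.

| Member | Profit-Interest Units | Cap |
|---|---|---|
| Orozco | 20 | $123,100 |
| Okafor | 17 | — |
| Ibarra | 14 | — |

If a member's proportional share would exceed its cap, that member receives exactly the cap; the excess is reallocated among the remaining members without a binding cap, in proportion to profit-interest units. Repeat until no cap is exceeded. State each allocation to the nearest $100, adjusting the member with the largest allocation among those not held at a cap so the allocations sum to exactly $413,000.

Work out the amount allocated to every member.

Total profit-interest units = 51.
Unconstrained shares: Orozco 161,960.78; Okafor 137,666.67; Ibarra 113,372.55.
Capped: Orozco ($123,100); remaining pool $289,900 reallocated over remaining profit-interest units 31.
Remaining shares: Okafor 158,977.42 → $159,000; Ibarra 130,922.58 → $130,900.

Orozco: $123,100 | Okafor: $159,000 | Ibarra: $130,900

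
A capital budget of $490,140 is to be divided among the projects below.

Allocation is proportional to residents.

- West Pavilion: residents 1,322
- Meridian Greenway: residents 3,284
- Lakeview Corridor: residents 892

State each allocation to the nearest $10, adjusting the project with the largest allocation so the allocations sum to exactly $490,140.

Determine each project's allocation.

West Pavilion: $117,850 | Meridian Greenway: $292,770 | Lakeview Corridor: $79,520

Residents total: 5,498.
Unrounded shares: West Pavilion 1,322/5,498 × $490,140 = 117,854.69; Meridian Greenway 3,284/5,498 × $490,140 = 292,764.60; Lakeview Corridor 892/5,498 × $490,140 = 79,520.71.
Rounded to nearest $10: West Pavilion $117,850; Meridian Greenway $292,760; Lakeview Corridor $79,520. Sum = $490,130.
Difference $490,140 − $490,130 = +$10 applied to largest allocation (Meridian Greenway): Meridian Greenway becomes $292,770.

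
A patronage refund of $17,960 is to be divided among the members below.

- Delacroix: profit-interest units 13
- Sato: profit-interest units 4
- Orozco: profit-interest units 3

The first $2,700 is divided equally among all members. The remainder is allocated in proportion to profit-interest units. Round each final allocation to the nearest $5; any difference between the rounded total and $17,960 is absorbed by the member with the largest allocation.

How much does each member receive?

Delacroix: $10,820; Sato: $3,950; Orozco: $3,190

First tranche $2,700 split equally: $900 each.
Remainder $15,260 by profit-interest units (total 20): Delacroix 9,919.00 → $9,920; Sato 3,052.00 → $3,050; Orozco 2,289.00 → $2,290.
Totals: Delacroix $900 + $9,920 = $10,820; Sato $900 + $3,050 = $3,950; Orozco $900 + $2,290 = $3,190.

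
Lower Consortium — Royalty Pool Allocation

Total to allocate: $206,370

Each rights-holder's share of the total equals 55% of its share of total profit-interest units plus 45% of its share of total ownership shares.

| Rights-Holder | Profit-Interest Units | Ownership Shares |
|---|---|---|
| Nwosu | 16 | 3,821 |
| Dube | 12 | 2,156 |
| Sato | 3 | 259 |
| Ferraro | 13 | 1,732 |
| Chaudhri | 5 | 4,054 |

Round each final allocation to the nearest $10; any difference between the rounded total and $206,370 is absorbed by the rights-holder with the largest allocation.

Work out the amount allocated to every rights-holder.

Nwosu: $66,580; Dube: $44,450; Sato: $8,950; Ferraro: $43,490; Chaudhri: $42,900

Profit-interest units total 49; ownership shares total 12,022.
Combined weights (55% profit-interest units + 45% ownership shares): Nwosu 0.3226; Dube 0.2154; Sato 0.0434; Ferraro 0.2107; Chaudhri 0.2079.
Unrounded shares: Nwosu 66,578.50; Dube 44,451.26; Sato 8,949.89; Ferraro 43,492.38; Chaudhri 42,897.98.
After rounding ($10): Nwosu $66,580; Dube $44,450; Sato $8,950; Ferraro $43,490; Chaudhri $42,900. Sum = $206,370.
Sum already equals the total — no adjustment.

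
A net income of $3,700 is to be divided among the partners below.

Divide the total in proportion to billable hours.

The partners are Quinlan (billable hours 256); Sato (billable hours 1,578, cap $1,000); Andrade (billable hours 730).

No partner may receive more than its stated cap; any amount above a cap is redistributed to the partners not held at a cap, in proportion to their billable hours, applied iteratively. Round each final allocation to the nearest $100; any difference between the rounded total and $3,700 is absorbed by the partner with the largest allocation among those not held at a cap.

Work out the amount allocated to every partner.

Quinlan: $700 · Sato: $1,000 · Andrade: $2,000

Total billable hours = 2,564.
Unconstrained shares: Quinlan 369.42; Sato 2,277.15; Andrade 1,053.43.
Cap binds for Sato ($1,000); balance $2,700 reallocated over remaining billable hours 986.
Redistributed shares: Quinlan 701.01 → $700; Andrade 1,998.99 → $2,000.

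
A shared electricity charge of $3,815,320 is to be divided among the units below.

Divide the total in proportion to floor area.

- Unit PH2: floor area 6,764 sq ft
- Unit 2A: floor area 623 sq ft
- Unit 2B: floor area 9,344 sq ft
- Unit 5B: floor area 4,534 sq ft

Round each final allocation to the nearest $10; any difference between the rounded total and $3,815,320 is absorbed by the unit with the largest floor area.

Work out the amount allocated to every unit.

Combined floor area = 6,764 + 623 + 9,344 + 4,534 = 21,265.
Pro-rata amounts: Unit PH2 1,213,582.15; Unit 2A 111,777.30; Unit 2B 1,676,480.14; Unit 5B 813,480.41.
After rounding ($10): Unit PH2 $1,213,580; Unit 2A $111,780; Unit 2B $1,676,480; Unit 5B $813,480. Sum = $3,815,320.
No rounding difference to absorb.

Unit PH2: $1,213,580 · Unit 2A: $111,780 · Unit 2B: $1,676,480 · Unit 5B: $813,480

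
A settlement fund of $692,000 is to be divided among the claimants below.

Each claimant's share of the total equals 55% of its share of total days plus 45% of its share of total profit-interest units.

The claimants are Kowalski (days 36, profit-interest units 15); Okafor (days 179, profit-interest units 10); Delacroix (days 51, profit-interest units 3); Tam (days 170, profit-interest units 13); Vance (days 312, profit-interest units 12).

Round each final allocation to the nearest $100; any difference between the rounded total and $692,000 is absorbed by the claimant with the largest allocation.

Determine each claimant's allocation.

Kowalski: $106,400 | Okafor: $149,800 | Delacroix: $43,600 | Tam: $162,900 | Vance: $229,300

Days total 748; profit-interest units total 53.
Composite weights (55% days + 45% profit-interest units): Kowalski 0.1538; Okafor 0.2165; Delacroix 0.0630; Tam 0.2354; Vance 0.3313.
Raw shares: Kowalski 106,449.72; Okafor 149,834.13; Delacroix 43,576.42; Tam 162,881.13; Vance 229,258.60.
At nearest $100: Kowalski $106,400; Okafor $149,800; Delacroix $43,600; Tam $162,900; Vance $229,300. Sum = $692,000.
Sum already equals the total — no adjustment.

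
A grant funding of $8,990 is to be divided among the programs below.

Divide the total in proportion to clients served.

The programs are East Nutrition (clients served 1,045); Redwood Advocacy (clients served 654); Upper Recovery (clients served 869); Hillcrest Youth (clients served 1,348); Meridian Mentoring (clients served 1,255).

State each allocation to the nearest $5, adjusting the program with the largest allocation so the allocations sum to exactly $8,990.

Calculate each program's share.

Combined clients served = 5,171.
Raw shares: East Nutrition 1,045/5,171 × $8,990 = 1,816.78; Redwood Advocacy 654/5,171 × $8,990 = 1,137.01; Upper Recovery 869/5,171 × $8,990 = 1,510.79; Hillcrest Youth 1,348/5,171 × $8,990 = 2,343.55; Meridian Mentoring 1,255/5,171 × $8,990 = 2,181.87.
After rounding ($5): East Nutrition $1,815; Redwood Advocacy $1,135; Upper Recovery $1,510; Hillcrest Youth $2,345; Meridian Mentoring $2,180. Sum = $8,985.
Difference $8,990 − $8,985 = +$5 applied to largest allocation (Hillcrest Youth): Hillcrest Youth becomes $2,350.

East Nutrition: $1,815; Redwood Advocacy: $1,135; Upper Recovery: $1,510; Hillcrest Youth: $2,350; Meridian Mentoring: $2,180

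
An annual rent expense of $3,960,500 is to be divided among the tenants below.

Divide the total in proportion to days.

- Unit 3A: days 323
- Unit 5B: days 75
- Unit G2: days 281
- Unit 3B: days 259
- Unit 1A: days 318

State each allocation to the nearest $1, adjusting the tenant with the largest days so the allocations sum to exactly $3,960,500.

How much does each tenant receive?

Days total: 1,256.
Raw shares: Unit 3A 323/1,256 × $3,960,500 = 1,018,504.38; Unit 5B 75/1,256 × $3,960,500 = 236,494.82; Unit G2 281/1,256 × $3,960,500 = 886,067.28; Unit 3B 259/1,256 × $3,960,500 = 816,695.46; Unit 1A 318/1,256 × $3,960,500 = 1,002,738.06.
Rounded to nearest $1: Unit 3A $1,018,504; Unit 5B $236,495; Unit G2 $886,067; Unit 3B $816,695; Unit 1A $1,002,738. Sum = $3,960,499.
Difference $3,960,500 − $3,960,499 = +$1 applied to largest days (Unit 3A): Unit 3A becomes $1,018,505.

Unit 3A: $1,018,505; Unit 5B: $236,495; Unit G2: $886,067; Unit 3B: $816,695; Unit 1A: $1,002,738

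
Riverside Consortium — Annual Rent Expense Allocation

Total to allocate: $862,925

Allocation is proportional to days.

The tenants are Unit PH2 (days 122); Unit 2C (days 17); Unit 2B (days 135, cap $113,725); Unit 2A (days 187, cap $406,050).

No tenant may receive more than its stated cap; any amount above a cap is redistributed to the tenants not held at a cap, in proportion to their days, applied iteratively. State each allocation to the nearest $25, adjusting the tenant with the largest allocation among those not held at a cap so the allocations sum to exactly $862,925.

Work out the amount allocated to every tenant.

Combined days = 461.
Proportional shares (ignoring caps): Unit PH2 228,366.27; Unit 2C 31,821.53; Unit 2B 252,700.38; Unit 2A 350,036.82.
Capped: Unit 2B ($113,725); remaining pool $749,200 reallocated over remaining days 326.
Capped: Unit 2A ($406,050); remaining pool $343,150 reallocated over remaining days 139.
Shares after redistribution: Unit PH2 301,182.01 → $301,175; Unit 2C 41,967.99 → $41,975.

Unit PH2: $301,175 · Unit 2C: $41,975 · Unit 2B: $113,725 · Unit 2A: $406,050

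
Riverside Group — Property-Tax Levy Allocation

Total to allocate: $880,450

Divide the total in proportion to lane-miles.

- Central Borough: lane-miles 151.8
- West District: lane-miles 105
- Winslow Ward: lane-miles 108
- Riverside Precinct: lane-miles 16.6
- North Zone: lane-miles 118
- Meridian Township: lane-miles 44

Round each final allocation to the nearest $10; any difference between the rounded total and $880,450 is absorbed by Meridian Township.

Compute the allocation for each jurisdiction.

Central Borough: $245,960 | West District: $170,130 | Winslow Ward: $174,990 | Riverside Precinct: $26,900 | North Zone: $191,190 | Meridian Township: $71,280

Combined lane-miles = 543.4.
Proportional shares: Central Borough 151.8/543.4 × $880,450 = 245,955.67; West District 105/543.4 × $880,450 = 170,127.44; Winslow Ward 108/543.4 × $880,450 = 174,988.22; Riverside Precinct 16.6/543.4 × $880,450 = 26,896.34; North Zone 118/543.4 × $880,450 = 191,190.84; Meridian Township 44/543.4 × $880,450 = 71,291.50.
At nearest $10: Central Borough $245,960; West District $170,130; Winslow Ward $174,990; Riverside Precinct $26,900; North Zone $191,190; Meridian Township $71,290. Sum = $880,460.
Difference $880,450 − $880,460 = −$10 applied to Meridian Township: Meridian Township becomes $71,280.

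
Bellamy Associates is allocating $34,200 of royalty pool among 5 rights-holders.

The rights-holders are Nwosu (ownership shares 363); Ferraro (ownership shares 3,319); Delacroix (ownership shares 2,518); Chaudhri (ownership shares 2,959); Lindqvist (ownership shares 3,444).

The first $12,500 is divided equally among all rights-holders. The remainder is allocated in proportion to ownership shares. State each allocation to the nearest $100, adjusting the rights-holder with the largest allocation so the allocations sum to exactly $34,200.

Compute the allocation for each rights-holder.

Nwosu: $3,100 · Ferraro: $8,200 · Delacroix: $6,800 · Chaudhri: $7,600 · Lindqvist: $8,500

Equal tier: $12,500 ÷ 5 = $2,500 apiece.
Remainder $21,700 by ownership shares (total 12,603): Nwosu 625.02 → $600; Ferraro 5,714.69 → $5,700; Delacroix 4,335.52 → $4,300; Chaudhri 5,094.84 → $5,100; Lindqvist 5,929.92 → $5,900.
Rounding difference +$100 on remainder applied to Lindqvist.
Totals: Nwosu $2,500 + $600 = $3,100; Ferraro $2,500 + $5,700 = $8,200; Delacroix $2,500 + $4,300 = $6,800; Chaudhri $2,500 + $5,100 = $7,600; Lindqvist $2,500 + $6,000 = $8,500.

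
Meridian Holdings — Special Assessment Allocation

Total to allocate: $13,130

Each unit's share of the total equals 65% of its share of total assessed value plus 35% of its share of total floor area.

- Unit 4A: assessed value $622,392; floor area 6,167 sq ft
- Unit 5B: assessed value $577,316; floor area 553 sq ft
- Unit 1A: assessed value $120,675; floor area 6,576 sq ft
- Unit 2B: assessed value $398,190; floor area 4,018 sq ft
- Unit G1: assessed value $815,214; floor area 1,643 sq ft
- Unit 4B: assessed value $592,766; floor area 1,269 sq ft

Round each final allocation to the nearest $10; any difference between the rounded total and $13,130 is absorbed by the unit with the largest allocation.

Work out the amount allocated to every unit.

Totals — assessed value 3,126,553, floor area 20,226.
Blended shares (65% assessed value + 35% floor area): Unit 4A 0.2361; Unit 5B 0.1296; Unit 1A 0.1389; Unit 2B 0.1523; Unit G1 0.1979; Unit 4B 0.1452.
Raw shares: Unit 4A 3,100.12; Unit 5B 1,701.54; Unit 1A 1,823.52; Unit 2B 1,999.85; Unit G1 2,598.58; Unit 4B 1,906.39.
After rounding ($10): Unit 4A $3,100; Unit 5B $1,700; Unit 1A $1,820; Unit 2B $2,000; Unit G1 $2,600; Unit 4B $1,910. Sum = $13,130.
Sum already equals the total — no adjustment.

Unit 4A: $3,100 · Unit 5B: $1,700 · Unit 1A: $1,820 · Unit 2B: $2,000 · Unit G1: $2,600 · Unit 4B: $1,910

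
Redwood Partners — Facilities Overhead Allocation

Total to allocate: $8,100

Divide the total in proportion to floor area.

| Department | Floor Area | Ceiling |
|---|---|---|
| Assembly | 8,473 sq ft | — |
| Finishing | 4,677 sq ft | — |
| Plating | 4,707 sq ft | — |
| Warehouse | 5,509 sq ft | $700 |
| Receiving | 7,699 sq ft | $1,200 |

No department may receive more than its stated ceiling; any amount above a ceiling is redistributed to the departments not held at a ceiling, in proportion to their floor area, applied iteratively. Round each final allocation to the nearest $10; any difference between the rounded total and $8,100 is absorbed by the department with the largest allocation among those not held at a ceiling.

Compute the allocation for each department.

Assembly: $2,950 | Finishing: $1,620 | Plating: $1,630 | Warehouse: $700 | Receiving: $1,200

Combined floor area = 31,065.
Pro-rata shares before constraints: Assembly 2,209.28; Finishing 1,219.50; Plating 1,227.32; Warehouse 1,436.44; Receiving 2,007.46.
Held at cap: Warehouse ($700), Receiving ($1,200); residual $6,200 reallocated over remaining floor area 17,857.
Remaining shares: Assembly 2,941.85 → $2,940; Finishing 1,623.87 → $1,620; Plating 1,634.28 → $1,630.
Rounding difference +$10 applied to Assembly → $2,950.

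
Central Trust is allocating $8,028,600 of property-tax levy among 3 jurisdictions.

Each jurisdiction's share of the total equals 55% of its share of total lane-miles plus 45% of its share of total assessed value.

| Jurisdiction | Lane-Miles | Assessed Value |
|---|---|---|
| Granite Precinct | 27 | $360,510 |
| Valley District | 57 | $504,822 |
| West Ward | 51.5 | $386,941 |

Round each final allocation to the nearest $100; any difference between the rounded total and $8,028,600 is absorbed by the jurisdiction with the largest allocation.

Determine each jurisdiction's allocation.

Lane-miles total 135.5; assessed value total 1,252,273.
Blended shares (55% lane-miles + 45% assessed value): Granite Precinct 0.2391; Valley District 0.4128; West Ward 0.3481.
Raw shares: Granite Precinct 1,919,976.47; Valley District 3,313,976.18; West Ward 2,794,647.35.
At nearest $100: Granite Precinct $1,920,000; Valley District $3,314,000; West Ward $2,794,600. Sum = $8,028,600.
Sum already equals the total — no adjustment.

Granite Precinct: $1,920,000 | Valley District: $3,314,000 | West Ward: $2,794,600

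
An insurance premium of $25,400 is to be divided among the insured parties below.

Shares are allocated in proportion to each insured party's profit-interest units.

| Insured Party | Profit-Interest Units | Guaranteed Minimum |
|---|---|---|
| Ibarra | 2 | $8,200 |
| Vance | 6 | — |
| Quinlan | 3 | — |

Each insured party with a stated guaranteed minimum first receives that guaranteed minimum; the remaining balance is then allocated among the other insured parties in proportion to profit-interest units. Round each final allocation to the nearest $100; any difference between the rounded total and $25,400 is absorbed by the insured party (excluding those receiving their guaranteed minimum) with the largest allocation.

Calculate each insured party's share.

Minimums first: Ibarra $8,200. Balance $17,200.
Balance split over remaining profit-interest units 9: Vance 11,466.67 → $11,500; Quinlan 5,733.33 → $5,700.

Ibarra: $8,200; Vance: $11,500; Quinlan: $5,700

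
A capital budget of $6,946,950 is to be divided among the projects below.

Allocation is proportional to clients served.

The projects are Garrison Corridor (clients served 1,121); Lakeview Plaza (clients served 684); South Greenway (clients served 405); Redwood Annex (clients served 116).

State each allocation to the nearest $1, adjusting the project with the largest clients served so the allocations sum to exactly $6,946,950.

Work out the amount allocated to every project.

Garrison Corridor: $3,348,035 · Lakeview Plaza: $2,042,869 · South Greenway: $1,209,594 · Redwood Annex: $346,452

Clients served total: 1,121 + 684 + 405 + 116 = 2,326.
Raw shares: Garrison Corridor 3,348,035.66; Lakeview Plaza 2,042,869.22; South Greenway 1,209,593.62; Redwood Annex 346,451.505.
Rounded to nearest $1: Garrison Corridor $3,348,036; Lakeview Plaza $2,042,869; South Greenway $1,209,594; Redwood Annex $346,452. Sum = $6,946,951.
Difference $6,946,950 − $6,946,951 = −$1 applied to largest clients served (Garrison Corridor): Garrison Corridor becomes $3,348,035.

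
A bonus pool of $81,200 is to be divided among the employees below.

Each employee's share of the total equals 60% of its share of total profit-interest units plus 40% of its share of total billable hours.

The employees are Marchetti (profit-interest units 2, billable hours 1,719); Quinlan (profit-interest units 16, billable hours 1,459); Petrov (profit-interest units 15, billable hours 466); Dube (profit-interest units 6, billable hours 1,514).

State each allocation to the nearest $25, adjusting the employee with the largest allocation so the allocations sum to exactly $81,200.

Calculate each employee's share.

Profit-interest units total 39; billable hours total 5,158.
Combined weights (60% profit-interest units + 40% billable hours): Marchetti 0.1641; Quinlan 0.3593; Petrov 0.2669; Dube 0.2097.
Proportional shares: Marchetti 13,323.03; Quinlan 29,175.04; Petrov 21,672.87; Dube 17,029.06.
After rounding ($25): Marchetti $13,325; Quinlan $29,175; Petrov $21,675; Dube $17,025. Sum = $81,200.
Rounded total matches; no reconciliation needed.

Marchetti: $13,325 · Quinlan: $29,175 · Petrov: $21,675 · Dube: $17,025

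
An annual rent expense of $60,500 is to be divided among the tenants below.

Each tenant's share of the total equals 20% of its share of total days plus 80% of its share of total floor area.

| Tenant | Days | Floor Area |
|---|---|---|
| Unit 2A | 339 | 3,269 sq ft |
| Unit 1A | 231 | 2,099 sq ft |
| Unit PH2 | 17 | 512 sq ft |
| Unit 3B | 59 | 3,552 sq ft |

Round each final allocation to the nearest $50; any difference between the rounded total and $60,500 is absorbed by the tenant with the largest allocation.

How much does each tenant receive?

Unit 2A: $23,100; Unit 1A: $15,100; Unit PH2: $2,950; Unit 3B: $19,350

Totals — days 646, floor area 9,432.
Combined weights (20% days + 80% floor area): Unit 2A 0.3822; Unit 1A 0.2495; Unit PH2 0.0487; Unit 3B 0.3195.
Proportional shares: Unit 2A 23,124.46; Unit 1A 15,097.73; Unit PH2 2,945.73; Unit 3B 19,332.08.
At nearest $50: Unit 2A $23,100; Unit 1A $15,100; Unit PH2 $2,950; Unit 3B $19,350. Sum = $60,500.
Sum already equals the total — no adjustment.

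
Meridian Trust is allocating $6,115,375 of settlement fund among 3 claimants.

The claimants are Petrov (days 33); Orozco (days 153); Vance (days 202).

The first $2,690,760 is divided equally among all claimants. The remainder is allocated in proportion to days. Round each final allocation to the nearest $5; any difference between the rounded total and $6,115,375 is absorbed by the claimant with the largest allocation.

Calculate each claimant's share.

$2,690,760 shared equally gives $896,920 per claimant.
Remainder $3,424,615 by days (total 388): Petrov 291,268.80 → $291,270; Orozco 1,350,428.08 → $1,350,430; Vance 1,782,918.12 → $1,782,920.
Rounding difference −$5 on remainder applied to Vance.
Totals: Petrov $896,920 + $291,270 = $1,188,190; Orozco $896,920 + $1,350,430 = $2,247,350; Vance $896,920 + $1,782,915 = $2,679,835.

Petrov: $1,188,190; Orozco: $2,247,350; Vance: $2,679,835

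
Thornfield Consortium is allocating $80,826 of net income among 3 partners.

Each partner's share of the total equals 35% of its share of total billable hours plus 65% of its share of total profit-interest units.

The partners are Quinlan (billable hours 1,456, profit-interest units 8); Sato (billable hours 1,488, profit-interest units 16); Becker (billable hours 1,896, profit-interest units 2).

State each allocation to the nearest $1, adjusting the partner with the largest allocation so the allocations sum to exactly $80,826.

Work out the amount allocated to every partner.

Billable hours total 4,840; profit-interest units total 26.
Combined weights (35% billable hours + 65% profit-interest units): Quinlan 0.3053; Sato 0.5076; Becker 0.1871.
Raw shares: Quinlan 24,675.31; Sato 41,027.54; Becker 15,123.15.
At nearest $1: Quinlan $24,675; Sato $41,028; Becker $15,123. Sum = $80,826.
Rounded total matches; no reconciliation needed.

Quinlan: $24,675 | Sato: $41,028 | Becker: $15,123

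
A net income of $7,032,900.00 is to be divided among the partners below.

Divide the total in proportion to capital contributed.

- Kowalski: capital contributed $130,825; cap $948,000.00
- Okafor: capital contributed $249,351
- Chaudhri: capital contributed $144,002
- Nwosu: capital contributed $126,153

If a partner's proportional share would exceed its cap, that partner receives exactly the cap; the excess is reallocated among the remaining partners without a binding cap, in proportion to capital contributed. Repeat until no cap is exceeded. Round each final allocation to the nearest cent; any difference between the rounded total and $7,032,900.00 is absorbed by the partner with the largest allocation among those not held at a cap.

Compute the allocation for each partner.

Sum of capital contributed: 650,331.
Pro-rata shares before constraints: Kowalski 1,414,785.9206; Okafor 2,696,566.2838; Chaudhri 1,557,286.4677; Nwosu 1,364,261.3280.
Cap binds for Kowalski ($948,000.00); balance $6,084,900.00 reallocated over remaining capital contributed 519,506.
Redistributed shares: Okafor 2,920,612.8512 → $2,920,612.85; Chaudhri 1,686,674.9755 → $1,686,674.98; Nwosu 1,477,612.1733 → $1,477,612.17.

Kowalski: $948,000.00 | Okafor: $2,920,612.85 | Chaudhri: $1,686,674.98 | Nwosu: $1,477,612.17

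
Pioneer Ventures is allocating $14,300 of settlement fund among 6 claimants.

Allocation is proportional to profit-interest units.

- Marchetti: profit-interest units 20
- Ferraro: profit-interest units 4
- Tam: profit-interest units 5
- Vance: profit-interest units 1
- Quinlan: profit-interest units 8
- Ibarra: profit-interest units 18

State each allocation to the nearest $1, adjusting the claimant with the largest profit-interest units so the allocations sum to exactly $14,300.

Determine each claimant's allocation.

Profit-interest units total: 56.
Pro-rata amounts: Marchetti 20/56 × $14,300 = 5,107.14; Ferraro 4/56 × $14,300 = 1,021.43; Tam 5/56 × $14,300 = 1,276.79; Vance 1/56 × $14,300 = 255.36; Quinlan 8/56 × $14,300 = 2,042.86; Ibarra 18/56 × $14,300 = 4,596.43.
Rounded to nearest $1: Marchetti $5,107; Ferraro $1,021; Tam $1,277; Vance $255; Quinlan $2,043; Ibarra $4,596. Sum = $14,299.
Difference $14,300 − $14,299 = +$1 applied to largest profit-interest units (Marchetti): Marchetti becomes $5,108.

Marchetti: $5,108 · Ferraro: $1,021 · Tam: $1,277 · Vance: $255 · Quinlan: $2,043 · Ibarra: $4,596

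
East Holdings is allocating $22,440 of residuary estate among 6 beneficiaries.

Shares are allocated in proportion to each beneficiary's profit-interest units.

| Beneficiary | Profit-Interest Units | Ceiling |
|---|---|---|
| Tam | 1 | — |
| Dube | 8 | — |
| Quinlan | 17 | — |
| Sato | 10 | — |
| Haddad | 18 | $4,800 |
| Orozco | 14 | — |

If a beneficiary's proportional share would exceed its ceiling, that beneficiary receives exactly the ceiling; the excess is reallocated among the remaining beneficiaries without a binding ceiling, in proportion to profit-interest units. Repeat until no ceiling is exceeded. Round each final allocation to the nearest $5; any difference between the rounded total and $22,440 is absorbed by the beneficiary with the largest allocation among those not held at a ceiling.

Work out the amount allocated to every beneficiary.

Tam: $355 · Dube: $2,820 · Quinlan: $5,995 · Sato: $3,530 · Haddad: $4,800 · Orozco: $4,940

Profit-interest units total: 68.
Unconstrained shares: Tam 330.00; Dube 2,640.00; Quinlan 5,610.00; Sato 3,300.00; Haddad 5,940.00; Orozco 4,620.00.
Cap binds for Haddad ($4,800); remaining pool $17,640 reallocated over remaining profit-interest units 50.
Redistributed shares: Tam 352.80 → $355; Dube 2,822.40 → $2,820; Quinlan 5,997.60 → $6,000; Sato 3,528.00 → $3,530; Orozco 4,939.20 → $4,940.
Rounding difference −$5 applied to Quinlan → $5,995.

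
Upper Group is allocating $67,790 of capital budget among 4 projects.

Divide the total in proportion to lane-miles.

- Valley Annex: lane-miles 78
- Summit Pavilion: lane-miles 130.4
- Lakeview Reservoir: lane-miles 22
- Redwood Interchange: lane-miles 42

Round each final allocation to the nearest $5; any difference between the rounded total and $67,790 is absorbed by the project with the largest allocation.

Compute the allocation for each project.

Valley Annex: $19,410 | Summit Pavilion: $32,455 | Lakeview Reservoir: $5,475 | Redwood Interchange: $10,450

Lane-miles total: 272.4.
Unrounded shares: Valley Annex 78/272.4 × $67,790 = 19,411.23; Summit Pavilion 130.4/272.4 × $67,790 = 32,451.60; Lakeview Reservoir 22/272.4 × $67,790 = 5,474.96; Redwood Interchange 42/272.4 × $67,790 = 10,452.20.
After rounding ($5): Valley Annex $19,410; Summit Pavilion $32,450; Lakeview Reservoir $5,475; Redwood Interchange $10,450. Sum = $67,785.
Difference $67,790 − $67,785 = +$5 applied to largest allocation (Summit Pavilion): Summit Pavilion becomes $32,455.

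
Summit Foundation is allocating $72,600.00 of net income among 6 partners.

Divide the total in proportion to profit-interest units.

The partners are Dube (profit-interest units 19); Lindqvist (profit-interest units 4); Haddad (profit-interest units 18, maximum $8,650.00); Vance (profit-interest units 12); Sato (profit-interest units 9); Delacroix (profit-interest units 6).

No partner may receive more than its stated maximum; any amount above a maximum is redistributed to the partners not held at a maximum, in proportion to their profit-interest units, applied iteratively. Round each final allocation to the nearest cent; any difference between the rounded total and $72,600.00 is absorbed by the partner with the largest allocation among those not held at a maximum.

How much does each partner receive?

Dube: $24,301.00 | Lindqvist: $5,116.00 | Haddad: $8,650.00 | Vance: $15,348.00 | Sato: $11,511.00 | Delacroix: $7,674.00

Sum of profit-interest units: 68.
Proportional shares (ignoring caps): Dube 20,285.2941; Lindqvist 4,270.5882; Haddad 19,217.6471; Vance 12,811.7647; Sato 9,608.8235; Delacroix 6,405.8824.
Cap binds for Haddad ($8,650.00); residual $63,950.00 reallocated over remaining profit-interest units 50.
Remaining shares: Dube 24,301.0000 → $24,301.00; Lindqvist 5,116.0000 → $5,116.00; Vance 15,348.0000 → $15,348.00; Sato 11,511.0000 → $11,511.00; Delacroix 7,674.0000 → $7,674.00.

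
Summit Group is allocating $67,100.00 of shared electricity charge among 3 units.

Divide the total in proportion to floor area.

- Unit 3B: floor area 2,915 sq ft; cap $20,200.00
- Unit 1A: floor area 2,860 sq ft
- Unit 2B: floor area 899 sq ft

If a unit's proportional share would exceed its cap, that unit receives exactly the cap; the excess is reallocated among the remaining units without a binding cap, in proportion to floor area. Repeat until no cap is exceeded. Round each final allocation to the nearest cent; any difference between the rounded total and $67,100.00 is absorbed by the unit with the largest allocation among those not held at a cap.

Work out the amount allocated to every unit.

Floor area total: 6,674.
Unconstrained shares: Unit 3B 29,307.2370; Unit 1A 28,754.2703; Unit 2B 9,038.4927.
Held at cap: Unit 3B ($20,200.00); balance $46,900.00 reallocated over remaining floor area 3,759.
Remaining shares: Unit 1A 35,683.4264 → $35,683.43; Unit 2B 11,216.5736 → $11,216.57.

Unit 3B: $20,200.00 · Unit 1A: $35,683.43 · Unit 2B: $11,216.57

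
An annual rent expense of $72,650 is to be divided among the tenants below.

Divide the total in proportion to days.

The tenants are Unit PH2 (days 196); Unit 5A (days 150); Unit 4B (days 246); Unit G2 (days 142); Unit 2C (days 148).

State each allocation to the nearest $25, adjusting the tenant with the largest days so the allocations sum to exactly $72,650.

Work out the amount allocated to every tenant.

Days total: 882.
Unrounded shares: Unit PH2 196/882 × $72,650 = 16,144.44; Unit 5A 150/882 × $72,650 = 12,355.44; Unit 4B 246/882 × $72,650 = 20,262.93; Unit G2 142/882 × $72,650 = 11,696.49; Unit 2C 148/882 × $72,650 = 12,190.70.
At nearest $25: Unit PH2 $16,150; Unit 5A $12,350; Unit 4B $20,275; Unit G2 $11,700; Unit 2C $12,200. Sum = $72,675.
Difference $72,650 − $72,675 = −$25 applied to largest days (Unit 4B): Unit 4B becomes $20,250.

Unit PH2: $16,150 · Unit 5A: $12,350 · Unit 4B: $20,250 · Unit G2: $11,700 · Unit 2C: $12,200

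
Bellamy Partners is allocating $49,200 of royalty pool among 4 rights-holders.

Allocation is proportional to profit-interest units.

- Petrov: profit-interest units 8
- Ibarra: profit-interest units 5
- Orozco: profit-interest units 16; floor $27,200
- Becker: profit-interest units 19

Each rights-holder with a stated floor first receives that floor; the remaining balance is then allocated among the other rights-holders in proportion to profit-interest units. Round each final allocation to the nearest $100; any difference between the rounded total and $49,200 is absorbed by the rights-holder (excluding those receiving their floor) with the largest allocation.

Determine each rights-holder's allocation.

Minimums first: Orozco $27,200. Balance $22,000.
Balance split over remaining profit-interest units 32: Petrov 5,500.00 → $5,500; Ibarra 3,437.50 → $3,400; Becker 13,062.50 → $13,100.

Petrov: $5,500 · Ibarra: $3,400 · Orozco: $27,200 · Becker: $13,100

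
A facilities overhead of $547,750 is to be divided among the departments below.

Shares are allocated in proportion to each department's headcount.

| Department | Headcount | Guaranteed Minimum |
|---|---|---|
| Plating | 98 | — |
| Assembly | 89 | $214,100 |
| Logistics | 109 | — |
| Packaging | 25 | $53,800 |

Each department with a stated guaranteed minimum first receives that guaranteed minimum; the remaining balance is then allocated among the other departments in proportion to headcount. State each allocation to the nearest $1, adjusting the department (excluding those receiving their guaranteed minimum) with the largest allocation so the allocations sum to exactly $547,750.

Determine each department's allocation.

Plating: $132,489 · Assembly: $214,100 · Logistics: $147,361 · Packaging: $53,800

Minimums first: Assembly $214,100; Packaging $53,800. Balance $279,850.
Balance split over remaining headcount 207: Plating 132,489.37 → $132,489; Logistics 147,360.63 → $147,361.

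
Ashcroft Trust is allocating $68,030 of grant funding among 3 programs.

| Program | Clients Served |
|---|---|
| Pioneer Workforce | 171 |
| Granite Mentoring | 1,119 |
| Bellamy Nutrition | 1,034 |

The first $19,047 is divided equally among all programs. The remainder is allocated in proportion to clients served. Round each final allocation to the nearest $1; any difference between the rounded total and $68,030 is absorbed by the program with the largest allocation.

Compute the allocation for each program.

First tranche $19,047 split equally: $6,349 each.
Remainder $48,983 by clients served (total 2,324): Pioneer Workforce 3,604.17 → $3,604; Granite Mentoring 23,585.19 → $23,585; Bellamy Nutrition 21,793.64 → $21,794.
Totals: Pioneer Workforce $6,349 + $3,604 = $9,953; Granite Mentoring $6,349 + $23,585 = $29,934; Bellamy Nutrition $6,349 + $21,794 = $28,143.

Pioneer Workforce: $9,953 · Granite Mentoring: $29,934 · Bellamy Nutrition: $28,143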